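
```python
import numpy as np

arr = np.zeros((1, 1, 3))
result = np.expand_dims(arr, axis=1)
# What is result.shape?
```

(1, 1, 1, 3)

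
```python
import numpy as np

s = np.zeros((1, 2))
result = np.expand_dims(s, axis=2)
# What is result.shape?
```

(1, 2, 1)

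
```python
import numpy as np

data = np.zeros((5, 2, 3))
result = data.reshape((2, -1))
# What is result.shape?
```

(2, 15)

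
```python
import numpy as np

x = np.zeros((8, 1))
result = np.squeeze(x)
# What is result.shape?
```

(8,)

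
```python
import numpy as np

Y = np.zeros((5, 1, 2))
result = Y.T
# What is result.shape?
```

(2, 1, 5)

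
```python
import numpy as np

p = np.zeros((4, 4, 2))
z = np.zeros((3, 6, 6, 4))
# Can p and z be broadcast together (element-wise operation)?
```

No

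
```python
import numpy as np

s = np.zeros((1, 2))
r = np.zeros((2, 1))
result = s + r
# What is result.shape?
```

(2, 2)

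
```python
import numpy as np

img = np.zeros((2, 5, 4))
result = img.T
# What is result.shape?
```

(4, 5, 2)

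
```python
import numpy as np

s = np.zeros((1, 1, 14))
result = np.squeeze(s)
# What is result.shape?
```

(14,)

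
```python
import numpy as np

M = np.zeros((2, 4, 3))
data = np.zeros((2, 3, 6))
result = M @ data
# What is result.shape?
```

(2, 4, 6)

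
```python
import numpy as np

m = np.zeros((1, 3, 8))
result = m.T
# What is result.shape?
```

(8, 3, 1)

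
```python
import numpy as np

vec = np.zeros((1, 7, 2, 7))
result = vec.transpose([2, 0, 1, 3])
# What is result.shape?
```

(2, 1, 7, 7)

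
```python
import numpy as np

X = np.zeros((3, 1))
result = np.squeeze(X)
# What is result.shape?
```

(3,)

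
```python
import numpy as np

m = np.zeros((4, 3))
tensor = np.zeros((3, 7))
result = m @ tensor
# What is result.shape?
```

(4, 7)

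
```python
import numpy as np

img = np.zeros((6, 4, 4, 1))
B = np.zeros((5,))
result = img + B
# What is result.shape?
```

(6, 4, 4, 5)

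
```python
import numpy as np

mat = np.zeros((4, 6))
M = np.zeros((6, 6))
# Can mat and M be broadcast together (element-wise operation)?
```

No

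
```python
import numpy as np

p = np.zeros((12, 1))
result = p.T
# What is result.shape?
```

(1, 12)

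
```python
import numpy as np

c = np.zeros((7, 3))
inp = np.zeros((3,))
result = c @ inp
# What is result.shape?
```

(7,)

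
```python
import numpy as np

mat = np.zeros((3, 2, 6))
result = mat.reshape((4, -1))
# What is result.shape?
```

(4, 9)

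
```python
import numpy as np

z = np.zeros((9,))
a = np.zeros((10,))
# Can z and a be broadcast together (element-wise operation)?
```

No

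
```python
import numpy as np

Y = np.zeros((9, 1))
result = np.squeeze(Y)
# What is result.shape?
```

(9,)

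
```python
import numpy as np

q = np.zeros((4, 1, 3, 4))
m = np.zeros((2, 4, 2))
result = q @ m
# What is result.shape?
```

(4, 2, 3, 2)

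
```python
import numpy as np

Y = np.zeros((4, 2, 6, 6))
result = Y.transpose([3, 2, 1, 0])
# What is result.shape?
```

(6, 6, 2, 4)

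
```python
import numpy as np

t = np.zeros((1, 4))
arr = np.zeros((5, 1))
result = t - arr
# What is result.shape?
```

(5, 4)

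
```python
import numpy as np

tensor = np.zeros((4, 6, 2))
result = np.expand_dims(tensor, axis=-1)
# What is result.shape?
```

(4, 6, 2, 1)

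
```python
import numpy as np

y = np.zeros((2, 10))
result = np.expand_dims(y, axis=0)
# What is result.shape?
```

(1, 2, 10)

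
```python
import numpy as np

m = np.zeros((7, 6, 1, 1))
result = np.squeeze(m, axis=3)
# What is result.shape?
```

(7, 6, 1)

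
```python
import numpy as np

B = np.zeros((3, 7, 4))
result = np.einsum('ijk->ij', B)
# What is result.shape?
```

(3, 7)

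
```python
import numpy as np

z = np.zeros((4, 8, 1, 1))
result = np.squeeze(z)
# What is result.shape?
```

(4, 8)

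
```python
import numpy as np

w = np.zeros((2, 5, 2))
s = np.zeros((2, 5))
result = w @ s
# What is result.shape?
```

(2, 5, 5)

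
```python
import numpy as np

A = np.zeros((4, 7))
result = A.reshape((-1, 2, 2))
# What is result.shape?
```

(7, 2, 2)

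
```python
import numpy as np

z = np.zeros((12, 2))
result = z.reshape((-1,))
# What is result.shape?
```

(24,)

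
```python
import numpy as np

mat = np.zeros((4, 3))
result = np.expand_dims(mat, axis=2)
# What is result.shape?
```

(4, 3, 1)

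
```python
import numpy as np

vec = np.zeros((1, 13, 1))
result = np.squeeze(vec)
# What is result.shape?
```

(13,)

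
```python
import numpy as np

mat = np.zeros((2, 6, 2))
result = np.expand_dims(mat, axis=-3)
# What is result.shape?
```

(2, 1, 6, 2)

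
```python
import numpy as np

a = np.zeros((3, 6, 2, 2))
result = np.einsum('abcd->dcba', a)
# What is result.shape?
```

(2, 2, 6, 3)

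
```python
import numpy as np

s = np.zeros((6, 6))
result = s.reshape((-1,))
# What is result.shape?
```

(36,)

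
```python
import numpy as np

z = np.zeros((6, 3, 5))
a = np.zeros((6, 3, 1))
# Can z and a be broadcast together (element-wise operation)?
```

Yes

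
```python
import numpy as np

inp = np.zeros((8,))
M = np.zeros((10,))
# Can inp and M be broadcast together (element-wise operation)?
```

No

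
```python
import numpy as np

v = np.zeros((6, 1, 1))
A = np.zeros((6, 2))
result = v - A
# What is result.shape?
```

(6, 6, 2)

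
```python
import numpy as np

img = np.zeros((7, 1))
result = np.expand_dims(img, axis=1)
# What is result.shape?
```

(7, 1, 1)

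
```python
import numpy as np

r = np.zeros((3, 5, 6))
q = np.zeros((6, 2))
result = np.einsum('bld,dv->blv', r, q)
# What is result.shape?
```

(3, 5, 2)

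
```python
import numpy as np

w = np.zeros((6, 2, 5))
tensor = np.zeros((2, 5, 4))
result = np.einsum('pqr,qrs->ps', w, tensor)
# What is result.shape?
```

(6, 4)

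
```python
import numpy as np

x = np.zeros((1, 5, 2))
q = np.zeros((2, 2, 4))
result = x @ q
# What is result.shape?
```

(2, 5, 4)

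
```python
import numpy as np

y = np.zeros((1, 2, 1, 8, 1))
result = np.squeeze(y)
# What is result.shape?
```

(2, 8)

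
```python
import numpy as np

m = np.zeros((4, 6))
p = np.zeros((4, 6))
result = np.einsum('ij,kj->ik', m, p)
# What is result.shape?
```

(4, 4)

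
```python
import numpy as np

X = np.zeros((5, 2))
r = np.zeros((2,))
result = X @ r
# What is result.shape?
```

(5,)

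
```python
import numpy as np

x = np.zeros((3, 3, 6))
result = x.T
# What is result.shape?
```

(6, 3, 3)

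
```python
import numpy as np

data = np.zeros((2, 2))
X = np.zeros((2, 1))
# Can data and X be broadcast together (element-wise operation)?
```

Yes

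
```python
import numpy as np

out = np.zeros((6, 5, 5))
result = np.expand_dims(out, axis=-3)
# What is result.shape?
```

(6, 1, 5, 5)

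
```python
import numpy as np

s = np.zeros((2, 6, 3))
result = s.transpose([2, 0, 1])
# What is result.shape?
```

(3, 2, 6)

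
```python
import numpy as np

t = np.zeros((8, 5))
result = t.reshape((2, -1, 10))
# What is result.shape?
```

(2, 2, 10)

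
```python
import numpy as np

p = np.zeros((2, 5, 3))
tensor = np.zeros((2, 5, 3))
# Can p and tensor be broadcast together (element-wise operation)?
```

Yes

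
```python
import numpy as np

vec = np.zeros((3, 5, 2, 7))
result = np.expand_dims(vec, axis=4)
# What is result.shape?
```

(3, 5, 2, 7, 1)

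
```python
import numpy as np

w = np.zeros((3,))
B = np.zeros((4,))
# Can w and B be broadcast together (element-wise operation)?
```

No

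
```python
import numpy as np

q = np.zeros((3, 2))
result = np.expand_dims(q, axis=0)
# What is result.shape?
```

(1, 3, 2)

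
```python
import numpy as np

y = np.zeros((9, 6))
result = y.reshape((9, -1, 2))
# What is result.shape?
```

(9, 3, 2)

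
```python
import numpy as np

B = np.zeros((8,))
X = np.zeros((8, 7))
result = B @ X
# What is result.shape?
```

(7,)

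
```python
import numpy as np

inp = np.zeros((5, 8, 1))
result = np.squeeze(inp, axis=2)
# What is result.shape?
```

(5, 8)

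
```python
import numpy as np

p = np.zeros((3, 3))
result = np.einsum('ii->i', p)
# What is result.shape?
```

(3,)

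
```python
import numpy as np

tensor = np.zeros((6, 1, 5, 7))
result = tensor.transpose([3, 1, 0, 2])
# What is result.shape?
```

(7, 1, 6, 5)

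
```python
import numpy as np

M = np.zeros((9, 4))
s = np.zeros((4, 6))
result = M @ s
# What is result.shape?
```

(9, 6)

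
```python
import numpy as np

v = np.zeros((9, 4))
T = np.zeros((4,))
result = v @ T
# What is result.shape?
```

(9,)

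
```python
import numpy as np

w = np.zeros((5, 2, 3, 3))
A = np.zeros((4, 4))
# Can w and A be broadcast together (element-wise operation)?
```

No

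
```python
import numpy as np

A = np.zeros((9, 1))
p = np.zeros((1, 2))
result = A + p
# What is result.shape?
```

(9, 2)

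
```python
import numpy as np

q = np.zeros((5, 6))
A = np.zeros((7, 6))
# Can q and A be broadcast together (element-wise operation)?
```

No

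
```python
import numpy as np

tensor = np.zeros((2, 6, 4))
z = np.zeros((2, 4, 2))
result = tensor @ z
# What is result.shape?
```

(2, 6, 2)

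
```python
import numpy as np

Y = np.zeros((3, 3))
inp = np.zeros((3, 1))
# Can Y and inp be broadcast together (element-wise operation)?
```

Yes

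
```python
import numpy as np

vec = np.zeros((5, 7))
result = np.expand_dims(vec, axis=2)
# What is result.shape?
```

(5, 7, 1)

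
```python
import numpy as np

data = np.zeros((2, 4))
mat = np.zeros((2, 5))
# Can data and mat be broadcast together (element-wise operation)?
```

No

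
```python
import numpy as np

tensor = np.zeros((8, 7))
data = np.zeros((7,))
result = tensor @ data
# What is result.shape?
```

(8,)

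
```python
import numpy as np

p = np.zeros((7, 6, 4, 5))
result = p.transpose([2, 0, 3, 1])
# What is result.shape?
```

(4, 7, 5, 6)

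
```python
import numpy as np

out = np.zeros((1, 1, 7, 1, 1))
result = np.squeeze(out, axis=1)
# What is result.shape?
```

(1, 7, 1, 1)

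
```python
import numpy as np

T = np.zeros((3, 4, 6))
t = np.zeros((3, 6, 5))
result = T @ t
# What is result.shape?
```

(3, 4, 5)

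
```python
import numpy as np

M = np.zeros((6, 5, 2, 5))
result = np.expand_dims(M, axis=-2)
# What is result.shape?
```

(6, 5, 2, 1, 5)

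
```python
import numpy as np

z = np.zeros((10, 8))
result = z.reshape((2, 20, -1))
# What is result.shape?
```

(2, 20, 2)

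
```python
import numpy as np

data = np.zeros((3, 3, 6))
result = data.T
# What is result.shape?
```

(6, 3, 3)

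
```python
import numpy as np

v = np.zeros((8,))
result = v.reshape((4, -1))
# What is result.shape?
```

(4, 2)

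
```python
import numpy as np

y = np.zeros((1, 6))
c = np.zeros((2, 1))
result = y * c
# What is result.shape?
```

(2, 6)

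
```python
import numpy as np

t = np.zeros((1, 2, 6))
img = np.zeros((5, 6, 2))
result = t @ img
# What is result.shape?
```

(5, 2, 2)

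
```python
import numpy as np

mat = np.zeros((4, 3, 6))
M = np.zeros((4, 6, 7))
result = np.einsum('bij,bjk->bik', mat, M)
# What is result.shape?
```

(4, 3, 7)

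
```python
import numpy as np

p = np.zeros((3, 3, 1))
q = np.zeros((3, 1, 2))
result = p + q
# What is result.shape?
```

(3, 3, 2)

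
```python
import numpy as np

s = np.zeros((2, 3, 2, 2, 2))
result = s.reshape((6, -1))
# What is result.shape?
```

(6, 8)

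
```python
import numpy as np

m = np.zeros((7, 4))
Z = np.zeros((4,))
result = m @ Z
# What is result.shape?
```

(7,)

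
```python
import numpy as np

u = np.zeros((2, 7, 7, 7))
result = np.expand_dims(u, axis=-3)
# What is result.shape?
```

(2, 7, 1, 7, 7)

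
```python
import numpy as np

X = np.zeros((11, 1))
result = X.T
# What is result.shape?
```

(1, 11)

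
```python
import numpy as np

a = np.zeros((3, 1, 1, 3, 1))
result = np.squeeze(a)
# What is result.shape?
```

(3, 3)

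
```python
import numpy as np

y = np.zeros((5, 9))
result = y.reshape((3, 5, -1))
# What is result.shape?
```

(3, 5, 3)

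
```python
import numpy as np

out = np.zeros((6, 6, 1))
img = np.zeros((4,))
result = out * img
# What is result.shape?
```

(6, 6, 4)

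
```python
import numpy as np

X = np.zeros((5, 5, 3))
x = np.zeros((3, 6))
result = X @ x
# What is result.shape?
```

(5, 5, 6)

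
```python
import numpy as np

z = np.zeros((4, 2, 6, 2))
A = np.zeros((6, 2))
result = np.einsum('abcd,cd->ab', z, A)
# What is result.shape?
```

(4, 2)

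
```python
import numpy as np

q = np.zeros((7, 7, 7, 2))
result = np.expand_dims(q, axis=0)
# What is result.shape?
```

(1, 7, 7, 7, 2)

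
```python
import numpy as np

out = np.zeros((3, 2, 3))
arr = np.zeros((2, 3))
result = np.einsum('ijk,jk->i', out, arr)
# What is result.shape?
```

(3,)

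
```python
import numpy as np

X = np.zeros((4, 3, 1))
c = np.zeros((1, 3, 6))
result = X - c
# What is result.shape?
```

(4, 3, 6)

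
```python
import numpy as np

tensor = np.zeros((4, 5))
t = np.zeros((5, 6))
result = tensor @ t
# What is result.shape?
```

(4, 6)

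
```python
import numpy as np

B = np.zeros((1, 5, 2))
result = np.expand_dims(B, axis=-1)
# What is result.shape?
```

(1, 5, 2, 1)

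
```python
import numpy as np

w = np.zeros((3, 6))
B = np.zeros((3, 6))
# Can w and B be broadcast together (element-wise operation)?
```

Yes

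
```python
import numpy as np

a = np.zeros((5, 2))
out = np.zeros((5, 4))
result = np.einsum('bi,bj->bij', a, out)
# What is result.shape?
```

(5, 2, 4)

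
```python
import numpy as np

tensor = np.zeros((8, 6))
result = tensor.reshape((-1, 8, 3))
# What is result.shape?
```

(2, 8, 3)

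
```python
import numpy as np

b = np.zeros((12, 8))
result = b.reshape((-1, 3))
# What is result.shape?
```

(32, 3)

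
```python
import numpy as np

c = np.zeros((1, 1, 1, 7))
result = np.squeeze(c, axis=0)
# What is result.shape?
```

(1, 1, 7)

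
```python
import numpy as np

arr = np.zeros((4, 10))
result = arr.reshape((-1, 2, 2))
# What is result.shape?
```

(10, 2, 2)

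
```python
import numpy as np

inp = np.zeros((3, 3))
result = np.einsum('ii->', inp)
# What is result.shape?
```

()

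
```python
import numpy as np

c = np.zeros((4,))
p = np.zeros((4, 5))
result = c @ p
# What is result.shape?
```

(5,)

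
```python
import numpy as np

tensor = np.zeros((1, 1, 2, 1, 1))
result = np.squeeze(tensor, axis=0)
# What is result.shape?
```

(1, 2, 1, 1)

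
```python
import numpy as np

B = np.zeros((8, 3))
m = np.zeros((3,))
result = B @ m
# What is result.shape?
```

(8,)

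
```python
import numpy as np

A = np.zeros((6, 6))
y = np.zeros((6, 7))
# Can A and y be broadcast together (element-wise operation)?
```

No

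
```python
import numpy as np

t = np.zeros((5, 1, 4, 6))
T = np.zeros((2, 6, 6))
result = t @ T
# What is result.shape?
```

(5, 2, 4, 6)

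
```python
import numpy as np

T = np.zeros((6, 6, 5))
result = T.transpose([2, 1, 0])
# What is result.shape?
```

(5, 6, 6)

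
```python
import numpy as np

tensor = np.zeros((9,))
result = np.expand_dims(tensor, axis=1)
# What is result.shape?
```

(9, 1)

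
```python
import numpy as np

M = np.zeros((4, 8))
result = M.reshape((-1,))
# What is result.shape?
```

(32,)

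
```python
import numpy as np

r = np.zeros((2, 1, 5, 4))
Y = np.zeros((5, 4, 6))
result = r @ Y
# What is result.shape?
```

(2, 5, 5, 6)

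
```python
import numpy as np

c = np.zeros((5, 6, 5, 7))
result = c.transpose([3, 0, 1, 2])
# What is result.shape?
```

(7, 5, 6, 5)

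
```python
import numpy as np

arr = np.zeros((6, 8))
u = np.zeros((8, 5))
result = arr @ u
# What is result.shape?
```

(6, 5)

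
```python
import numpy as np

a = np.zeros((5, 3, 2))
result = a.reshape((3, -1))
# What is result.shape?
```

(3, 10)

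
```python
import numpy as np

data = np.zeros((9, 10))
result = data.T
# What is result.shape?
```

(10, 9)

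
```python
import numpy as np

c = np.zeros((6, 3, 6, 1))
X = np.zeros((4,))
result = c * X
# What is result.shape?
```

(6, 3, 6, 4)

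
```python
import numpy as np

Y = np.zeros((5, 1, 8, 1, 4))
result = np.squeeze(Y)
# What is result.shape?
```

(5, 8, 4)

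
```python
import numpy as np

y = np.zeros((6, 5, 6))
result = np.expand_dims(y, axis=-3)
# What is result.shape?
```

(6, 1, 5, 6)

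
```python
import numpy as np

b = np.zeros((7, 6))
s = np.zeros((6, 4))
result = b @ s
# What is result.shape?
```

(7, 4)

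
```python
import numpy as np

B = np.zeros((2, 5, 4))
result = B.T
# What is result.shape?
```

(4, 5, 2)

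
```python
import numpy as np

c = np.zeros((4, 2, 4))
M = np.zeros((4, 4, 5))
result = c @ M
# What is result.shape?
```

(4, 2, 5)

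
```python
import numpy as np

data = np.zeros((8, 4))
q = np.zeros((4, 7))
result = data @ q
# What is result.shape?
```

(8, 7)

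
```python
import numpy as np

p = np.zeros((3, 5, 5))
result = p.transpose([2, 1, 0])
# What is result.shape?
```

(5, 5, 3)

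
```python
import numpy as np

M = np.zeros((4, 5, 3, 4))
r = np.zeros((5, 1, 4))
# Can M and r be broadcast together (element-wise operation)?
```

Yes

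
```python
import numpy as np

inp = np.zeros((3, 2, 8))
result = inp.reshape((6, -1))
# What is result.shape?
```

(6, 8)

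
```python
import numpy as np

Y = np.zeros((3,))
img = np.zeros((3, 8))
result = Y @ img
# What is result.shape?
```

(8,)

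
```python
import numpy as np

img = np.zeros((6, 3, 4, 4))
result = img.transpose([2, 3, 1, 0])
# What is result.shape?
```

(4, 4, 3, 6)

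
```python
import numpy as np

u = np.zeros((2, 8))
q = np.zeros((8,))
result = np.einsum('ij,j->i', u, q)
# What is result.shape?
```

(2,)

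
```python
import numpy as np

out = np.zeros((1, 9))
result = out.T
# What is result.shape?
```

(9, 1)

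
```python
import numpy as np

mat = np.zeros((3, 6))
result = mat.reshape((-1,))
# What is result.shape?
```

(18,)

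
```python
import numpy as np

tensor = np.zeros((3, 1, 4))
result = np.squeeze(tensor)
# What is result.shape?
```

(3, 4)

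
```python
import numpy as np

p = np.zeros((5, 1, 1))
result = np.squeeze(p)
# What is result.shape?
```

(5,)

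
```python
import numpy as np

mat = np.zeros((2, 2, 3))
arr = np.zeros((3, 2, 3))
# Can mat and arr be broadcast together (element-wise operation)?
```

No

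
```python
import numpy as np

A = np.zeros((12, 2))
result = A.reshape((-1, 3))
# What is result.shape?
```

(8, 3)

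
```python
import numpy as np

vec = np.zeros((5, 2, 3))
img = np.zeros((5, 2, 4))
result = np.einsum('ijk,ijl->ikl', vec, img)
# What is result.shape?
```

(5, 3, 4)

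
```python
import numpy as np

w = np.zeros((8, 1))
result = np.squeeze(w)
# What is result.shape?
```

(8,)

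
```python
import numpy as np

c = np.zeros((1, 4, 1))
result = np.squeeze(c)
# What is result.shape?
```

(4,)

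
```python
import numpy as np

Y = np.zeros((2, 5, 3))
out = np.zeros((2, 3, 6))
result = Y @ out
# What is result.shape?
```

(2, 5, 6)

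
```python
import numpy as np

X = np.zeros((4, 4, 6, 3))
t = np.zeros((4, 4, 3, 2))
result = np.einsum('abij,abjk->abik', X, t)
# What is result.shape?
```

(4, 4, 6, 2)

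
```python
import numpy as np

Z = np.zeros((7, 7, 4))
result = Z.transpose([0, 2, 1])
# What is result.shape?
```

(7, 4, 7)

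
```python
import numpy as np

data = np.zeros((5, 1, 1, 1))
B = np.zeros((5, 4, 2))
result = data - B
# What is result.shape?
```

(5, 5, 4, 2)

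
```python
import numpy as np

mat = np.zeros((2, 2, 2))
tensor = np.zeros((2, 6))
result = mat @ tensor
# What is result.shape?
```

(2, 2, 6)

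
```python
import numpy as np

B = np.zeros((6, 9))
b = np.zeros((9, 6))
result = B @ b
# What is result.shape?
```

(6, 6)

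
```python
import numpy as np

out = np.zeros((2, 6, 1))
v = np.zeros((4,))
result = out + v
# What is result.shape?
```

(2, 6, 4)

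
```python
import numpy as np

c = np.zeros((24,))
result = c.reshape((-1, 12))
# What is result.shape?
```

(2, 12)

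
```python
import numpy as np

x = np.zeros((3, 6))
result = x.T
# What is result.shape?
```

(6, 3)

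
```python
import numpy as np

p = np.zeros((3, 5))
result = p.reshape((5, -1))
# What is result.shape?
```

(5, 3)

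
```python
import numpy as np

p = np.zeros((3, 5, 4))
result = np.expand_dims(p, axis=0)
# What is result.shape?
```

(1, 3, 5, 4)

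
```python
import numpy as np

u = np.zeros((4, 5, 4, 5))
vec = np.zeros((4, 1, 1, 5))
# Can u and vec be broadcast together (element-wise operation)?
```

Yes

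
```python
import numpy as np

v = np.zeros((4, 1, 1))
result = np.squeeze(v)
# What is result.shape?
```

(4,)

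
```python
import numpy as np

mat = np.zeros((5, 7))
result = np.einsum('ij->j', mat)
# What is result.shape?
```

(7,)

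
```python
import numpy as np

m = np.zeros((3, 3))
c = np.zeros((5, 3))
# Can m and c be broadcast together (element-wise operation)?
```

No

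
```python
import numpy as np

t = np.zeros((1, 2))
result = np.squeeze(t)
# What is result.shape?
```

(2,)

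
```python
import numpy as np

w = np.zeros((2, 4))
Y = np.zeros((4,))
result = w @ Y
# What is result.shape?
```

(2,)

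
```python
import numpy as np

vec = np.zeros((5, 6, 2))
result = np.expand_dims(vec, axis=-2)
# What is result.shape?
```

(5, 6, 1, 2)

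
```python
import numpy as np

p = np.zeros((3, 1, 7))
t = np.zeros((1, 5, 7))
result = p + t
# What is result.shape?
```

(3, 5, 7)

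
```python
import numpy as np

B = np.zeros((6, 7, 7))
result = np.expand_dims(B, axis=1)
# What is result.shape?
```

(6, 1, 7, 7)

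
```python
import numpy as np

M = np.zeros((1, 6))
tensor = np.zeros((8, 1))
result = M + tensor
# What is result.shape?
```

(8, 6)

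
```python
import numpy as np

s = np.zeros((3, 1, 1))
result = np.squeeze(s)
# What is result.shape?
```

(3,)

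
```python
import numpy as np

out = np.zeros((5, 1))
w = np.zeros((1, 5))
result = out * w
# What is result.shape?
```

(5, 5)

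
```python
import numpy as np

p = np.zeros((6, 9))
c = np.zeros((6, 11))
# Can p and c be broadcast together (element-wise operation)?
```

No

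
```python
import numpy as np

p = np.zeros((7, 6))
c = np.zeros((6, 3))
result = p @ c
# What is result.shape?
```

(7, 3)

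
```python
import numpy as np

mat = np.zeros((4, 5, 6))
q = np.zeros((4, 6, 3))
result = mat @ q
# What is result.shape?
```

(4, 5, 3)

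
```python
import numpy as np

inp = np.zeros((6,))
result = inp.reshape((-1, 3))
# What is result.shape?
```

(2, 3)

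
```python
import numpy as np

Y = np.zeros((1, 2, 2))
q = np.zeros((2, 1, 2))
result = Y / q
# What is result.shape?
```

(2, 2, 2)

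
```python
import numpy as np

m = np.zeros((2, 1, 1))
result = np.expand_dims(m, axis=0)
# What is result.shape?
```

(1, 2, 1, 1)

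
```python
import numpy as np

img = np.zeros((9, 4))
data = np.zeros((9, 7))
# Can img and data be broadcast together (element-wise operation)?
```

No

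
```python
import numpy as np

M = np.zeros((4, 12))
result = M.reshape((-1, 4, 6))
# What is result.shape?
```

(2, 4, 6)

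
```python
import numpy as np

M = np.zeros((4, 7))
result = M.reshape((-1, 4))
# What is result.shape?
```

(7, 4)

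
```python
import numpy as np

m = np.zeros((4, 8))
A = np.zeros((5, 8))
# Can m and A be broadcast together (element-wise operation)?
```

No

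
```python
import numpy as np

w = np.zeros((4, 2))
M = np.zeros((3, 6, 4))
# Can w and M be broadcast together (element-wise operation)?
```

No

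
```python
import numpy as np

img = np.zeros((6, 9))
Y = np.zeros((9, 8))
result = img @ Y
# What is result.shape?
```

(6, 8)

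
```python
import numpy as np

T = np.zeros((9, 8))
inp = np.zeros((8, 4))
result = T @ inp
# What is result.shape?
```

(9, 4)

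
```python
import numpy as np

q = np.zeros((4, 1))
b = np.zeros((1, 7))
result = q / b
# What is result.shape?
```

(4, 7)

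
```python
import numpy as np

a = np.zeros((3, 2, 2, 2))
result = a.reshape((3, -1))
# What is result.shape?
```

(3, 8)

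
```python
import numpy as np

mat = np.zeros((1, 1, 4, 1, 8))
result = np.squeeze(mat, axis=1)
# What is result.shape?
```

(1, 4, 1, 8)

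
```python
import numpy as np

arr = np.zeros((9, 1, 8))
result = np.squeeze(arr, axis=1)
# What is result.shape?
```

(9, 8)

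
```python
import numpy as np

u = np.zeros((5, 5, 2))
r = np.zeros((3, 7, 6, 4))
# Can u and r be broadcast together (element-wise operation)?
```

No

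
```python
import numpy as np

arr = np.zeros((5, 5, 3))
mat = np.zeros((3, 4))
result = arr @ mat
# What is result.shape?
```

(5, 5, 4)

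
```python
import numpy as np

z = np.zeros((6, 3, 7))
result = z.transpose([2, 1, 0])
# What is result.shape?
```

(7, 3, 6)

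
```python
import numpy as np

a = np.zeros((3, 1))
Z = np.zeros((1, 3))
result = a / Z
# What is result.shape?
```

(3, 3)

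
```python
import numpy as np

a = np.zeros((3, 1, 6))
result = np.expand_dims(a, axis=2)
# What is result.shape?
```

(3, 1, 1, 6)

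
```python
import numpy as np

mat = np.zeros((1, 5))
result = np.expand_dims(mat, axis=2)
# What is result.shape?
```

(1, 5, 1)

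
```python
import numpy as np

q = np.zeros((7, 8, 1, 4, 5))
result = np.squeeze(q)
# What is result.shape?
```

(7, 8, 4, 5)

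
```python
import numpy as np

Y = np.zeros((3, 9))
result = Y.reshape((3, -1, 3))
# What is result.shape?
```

(3, 3, 3)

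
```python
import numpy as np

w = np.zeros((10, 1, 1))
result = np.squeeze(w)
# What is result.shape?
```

(10,)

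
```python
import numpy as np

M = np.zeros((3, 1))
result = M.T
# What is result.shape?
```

(1, 3)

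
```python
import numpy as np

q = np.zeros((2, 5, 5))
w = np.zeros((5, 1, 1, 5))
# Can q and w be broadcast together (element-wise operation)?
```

Yes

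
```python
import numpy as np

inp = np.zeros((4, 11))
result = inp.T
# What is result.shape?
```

(11, 4)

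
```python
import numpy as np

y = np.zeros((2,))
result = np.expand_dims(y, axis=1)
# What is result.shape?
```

(2, 1)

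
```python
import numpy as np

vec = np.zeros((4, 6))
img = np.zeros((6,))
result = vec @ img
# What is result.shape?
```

(4,)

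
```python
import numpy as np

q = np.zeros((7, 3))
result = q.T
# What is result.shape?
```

(3, 7)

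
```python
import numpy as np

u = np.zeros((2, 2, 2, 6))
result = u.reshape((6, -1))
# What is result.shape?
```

(6, 8)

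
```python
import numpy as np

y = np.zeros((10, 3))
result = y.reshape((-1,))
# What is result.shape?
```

(30,)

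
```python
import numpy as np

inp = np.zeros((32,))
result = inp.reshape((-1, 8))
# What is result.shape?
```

(4, 8)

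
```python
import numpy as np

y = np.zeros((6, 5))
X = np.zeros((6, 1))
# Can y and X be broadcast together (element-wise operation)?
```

Yes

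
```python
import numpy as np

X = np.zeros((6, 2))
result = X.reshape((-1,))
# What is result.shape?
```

(12,)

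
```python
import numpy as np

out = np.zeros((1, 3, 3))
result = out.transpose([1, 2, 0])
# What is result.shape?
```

(3, 3, 1)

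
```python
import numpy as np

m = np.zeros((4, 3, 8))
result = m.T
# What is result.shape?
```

(8, 3, 4)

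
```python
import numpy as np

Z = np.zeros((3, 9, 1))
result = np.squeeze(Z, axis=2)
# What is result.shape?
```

(3, 9)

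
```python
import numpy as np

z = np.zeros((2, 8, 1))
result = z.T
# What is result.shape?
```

(1, 8, 2)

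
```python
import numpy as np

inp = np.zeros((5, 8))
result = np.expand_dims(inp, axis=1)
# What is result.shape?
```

(5, 1, 8)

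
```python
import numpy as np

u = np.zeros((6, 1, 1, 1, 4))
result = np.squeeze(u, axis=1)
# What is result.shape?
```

(6, 1, 1, 4)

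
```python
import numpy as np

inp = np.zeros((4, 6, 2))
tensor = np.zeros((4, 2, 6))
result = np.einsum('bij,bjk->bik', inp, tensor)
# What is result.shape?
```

(4, 6, 6)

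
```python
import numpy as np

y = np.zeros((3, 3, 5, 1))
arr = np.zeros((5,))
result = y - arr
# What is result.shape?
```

(3, 3, 5, 5)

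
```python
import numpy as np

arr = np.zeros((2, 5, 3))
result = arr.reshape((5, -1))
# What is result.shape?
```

(5, 6)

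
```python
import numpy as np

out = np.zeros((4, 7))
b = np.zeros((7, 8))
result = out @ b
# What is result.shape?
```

(4, 8)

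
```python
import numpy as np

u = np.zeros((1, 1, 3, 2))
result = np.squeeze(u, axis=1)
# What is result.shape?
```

(1, 3, 2)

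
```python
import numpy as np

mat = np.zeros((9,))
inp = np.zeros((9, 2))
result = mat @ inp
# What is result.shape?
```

(2,)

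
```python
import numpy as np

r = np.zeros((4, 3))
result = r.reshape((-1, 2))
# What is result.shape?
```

(6, 2)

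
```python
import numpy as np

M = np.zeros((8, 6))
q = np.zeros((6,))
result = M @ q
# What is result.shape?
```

(8,)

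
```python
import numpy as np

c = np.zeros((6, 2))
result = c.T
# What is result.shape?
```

(2, 6)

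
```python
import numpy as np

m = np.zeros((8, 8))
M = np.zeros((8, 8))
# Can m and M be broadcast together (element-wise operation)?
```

Yes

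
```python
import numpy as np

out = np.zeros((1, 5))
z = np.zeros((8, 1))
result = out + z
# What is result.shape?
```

(8, 5)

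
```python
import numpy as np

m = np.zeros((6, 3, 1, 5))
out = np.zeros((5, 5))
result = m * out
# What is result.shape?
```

(6, 3, 5, 5)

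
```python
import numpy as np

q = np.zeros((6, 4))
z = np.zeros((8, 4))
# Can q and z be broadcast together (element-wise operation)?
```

No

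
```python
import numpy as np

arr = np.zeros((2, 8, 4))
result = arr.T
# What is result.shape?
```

(4, 8, 2)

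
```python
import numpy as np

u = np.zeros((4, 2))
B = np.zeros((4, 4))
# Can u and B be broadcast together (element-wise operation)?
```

No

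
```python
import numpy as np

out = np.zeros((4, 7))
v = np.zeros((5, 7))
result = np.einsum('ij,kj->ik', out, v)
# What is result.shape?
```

(4, 5)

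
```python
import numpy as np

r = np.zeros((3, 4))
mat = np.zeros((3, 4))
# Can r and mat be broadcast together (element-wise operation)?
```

Yes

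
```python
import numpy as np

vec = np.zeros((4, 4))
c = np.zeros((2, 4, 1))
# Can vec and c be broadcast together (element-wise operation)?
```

Yes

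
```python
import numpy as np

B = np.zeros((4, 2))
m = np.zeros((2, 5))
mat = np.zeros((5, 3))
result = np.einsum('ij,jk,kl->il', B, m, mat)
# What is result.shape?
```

(4, 3)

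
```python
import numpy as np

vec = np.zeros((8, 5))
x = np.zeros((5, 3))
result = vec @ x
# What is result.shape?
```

(8, 3)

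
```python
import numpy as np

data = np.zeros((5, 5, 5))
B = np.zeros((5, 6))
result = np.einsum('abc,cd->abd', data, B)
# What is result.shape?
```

(5, 5, 6)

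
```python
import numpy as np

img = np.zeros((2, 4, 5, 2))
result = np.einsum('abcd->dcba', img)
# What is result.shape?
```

(2, 5, 4, 2)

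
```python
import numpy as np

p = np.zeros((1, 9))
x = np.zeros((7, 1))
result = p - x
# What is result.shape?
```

(7, 9)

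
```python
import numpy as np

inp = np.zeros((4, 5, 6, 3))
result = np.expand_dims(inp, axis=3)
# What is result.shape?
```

(4, 5, 6, 1, 3)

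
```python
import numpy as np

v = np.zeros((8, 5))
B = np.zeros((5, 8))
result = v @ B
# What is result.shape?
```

(8, 8)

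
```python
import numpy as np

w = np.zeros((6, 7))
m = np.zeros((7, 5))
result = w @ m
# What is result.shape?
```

(6, 5)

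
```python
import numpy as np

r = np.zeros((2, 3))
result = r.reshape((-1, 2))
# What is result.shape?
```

(3, 2)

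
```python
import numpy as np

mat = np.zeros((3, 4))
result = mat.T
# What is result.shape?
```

(4, 3)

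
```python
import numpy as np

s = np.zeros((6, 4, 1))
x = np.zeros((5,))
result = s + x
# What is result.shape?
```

(6, 4, 5)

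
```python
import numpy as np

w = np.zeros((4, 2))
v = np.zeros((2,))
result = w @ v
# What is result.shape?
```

(4,)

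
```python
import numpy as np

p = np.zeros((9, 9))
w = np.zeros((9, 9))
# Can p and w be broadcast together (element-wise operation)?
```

Yes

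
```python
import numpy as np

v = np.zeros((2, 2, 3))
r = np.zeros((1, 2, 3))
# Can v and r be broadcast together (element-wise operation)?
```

Yes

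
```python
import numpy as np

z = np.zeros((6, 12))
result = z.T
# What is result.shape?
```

(12, 6)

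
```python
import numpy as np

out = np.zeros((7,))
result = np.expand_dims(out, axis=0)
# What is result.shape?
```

(1, 7)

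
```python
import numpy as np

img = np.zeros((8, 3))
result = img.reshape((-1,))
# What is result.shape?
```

(24,)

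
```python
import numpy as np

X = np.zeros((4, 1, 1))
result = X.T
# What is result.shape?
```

(1, 1, 4)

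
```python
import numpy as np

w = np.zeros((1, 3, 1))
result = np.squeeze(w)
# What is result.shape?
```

(3,)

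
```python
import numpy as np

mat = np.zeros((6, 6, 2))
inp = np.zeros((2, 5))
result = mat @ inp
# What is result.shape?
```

(6, 6, 5)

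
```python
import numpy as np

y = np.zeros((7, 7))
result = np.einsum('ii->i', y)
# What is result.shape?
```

(7,)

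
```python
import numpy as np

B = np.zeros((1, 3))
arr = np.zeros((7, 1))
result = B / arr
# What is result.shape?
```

(7, 3)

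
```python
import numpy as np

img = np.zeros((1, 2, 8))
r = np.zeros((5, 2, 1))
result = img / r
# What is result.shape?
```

(5, 2, 8)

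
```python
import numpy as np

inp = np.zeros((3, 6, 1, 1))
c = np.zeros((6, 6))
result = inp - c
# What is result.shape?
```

(3, 6, 6, 6)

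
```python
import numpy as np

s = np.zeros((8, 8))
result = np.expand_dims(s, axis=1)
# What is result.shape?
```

(8, 1, 8)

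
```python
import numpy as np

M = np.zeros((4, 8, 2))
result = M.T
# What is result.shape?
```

(2, 8, 4)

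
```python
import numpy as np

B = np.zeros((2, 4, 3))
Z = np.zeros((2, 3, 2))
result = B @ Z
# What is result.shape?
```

(2, 4, 2)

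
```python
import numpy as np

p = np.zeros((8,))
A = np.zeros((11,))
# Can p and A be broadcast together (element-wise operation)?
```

No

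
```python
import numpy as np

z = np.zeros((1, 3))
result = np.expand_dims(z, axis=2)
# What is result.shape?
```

(1, 3, 1)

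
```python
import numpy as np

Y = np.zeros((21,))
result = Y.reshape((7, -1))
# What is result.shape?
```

(7, 3)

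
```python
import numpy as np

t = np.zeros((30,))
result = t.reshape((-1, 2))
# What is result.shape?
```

(15, 2)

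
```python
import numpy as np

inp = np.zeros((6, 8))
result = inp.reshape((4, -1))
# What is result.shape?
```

(4, 12)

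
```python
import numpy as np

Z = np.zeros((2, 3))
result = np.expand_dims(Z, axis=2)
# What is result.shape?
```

(2, 3, 1)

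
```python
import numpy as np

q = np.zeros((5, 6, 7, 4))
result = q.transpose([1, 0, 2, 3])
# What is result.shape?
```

(6, 5, 7, 4)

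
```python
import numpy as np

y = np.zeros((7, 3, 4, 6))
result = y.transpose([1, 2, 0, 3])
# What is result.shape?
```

(3, 4, 7, 6)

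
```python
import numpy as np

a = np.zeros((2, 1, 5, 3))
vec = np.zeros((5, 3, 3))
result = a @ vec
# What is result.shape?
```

(2, 5, 5, 3)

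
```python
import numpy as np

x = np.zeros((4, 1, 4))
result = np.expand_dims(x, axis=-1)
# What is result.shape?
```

(4, 1, 4, 1)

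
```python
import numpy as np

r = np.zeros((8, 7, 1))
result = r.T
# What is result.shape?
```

(1, 7, 8)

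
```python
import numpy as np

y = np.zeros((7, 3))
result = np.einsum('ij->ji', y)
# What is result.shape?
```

(3, 7)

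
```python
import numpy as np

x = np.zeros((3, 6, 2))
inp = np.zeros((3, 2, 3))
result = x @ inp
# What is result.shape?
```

(3, 6, 3)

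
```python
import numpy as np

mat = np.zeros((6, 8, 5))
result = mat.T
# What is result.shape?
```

(5, 8, 6)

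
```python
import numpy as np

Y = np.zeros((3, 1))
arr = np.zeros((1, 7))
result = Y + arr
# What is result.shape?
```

(3, 7)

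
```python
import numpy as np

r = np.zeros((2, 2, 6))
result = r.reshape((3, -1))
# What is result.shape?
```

(3, 8)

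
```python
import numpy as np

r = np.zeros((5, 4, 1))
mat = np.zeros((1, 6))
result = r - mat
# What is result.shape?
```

(5, 4, 6)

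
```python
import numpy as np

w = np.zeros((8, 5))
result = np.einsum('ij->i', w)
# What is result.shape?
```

(8,)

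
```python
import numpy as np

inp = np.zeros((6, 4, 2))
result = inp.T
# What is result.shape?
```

(2, 4, 6)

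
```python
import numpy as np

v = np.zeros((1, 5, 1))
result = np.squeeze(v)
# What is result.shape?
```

(5,)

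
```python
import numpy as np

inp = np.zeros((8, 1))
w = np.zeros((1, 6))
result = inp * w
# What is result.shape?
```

(8, 6)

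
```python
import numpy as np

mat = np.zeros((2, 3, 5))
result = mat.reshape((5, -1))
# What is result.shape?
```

(5, 6)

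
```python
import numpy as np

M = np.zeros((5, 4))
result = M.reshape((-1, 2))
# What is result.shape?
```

(10, 2)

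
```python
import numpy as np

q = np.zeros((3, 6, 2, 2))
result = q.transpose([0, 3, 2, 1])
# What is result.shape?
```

(3, 2, 2, 6)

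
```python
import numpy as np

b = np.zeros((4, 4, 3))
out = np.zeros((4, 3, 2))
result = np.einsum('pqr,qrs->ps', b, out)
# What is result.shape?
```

(4, 2)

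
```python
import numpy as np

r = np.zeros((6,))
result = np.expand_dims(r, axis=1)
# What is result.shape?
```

(6, 1)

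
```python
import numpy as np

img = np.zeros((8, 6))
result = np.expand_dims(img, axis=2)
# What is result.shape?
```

(8, 6, 1)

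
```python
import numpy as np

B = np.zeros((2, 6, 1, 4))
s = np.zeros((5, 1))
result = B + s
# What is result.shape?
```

(2, 6, 5, 4)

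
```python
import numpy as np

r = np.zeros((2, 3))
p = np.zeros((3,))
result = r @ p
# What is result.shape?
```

(2,)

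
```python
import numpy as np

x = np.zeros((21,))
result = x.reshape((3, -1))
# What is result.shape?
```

(3, 7)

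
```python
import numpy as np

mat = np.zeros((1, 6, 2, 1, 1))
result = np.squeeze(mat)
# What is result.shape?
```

(6, 2)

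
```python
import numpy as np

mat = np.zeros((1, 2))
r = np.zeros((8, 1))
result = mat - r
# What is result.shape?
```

(8, 2)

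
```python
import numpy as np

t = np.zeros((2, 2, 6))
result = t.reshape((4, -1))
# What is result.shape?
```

(4, 6)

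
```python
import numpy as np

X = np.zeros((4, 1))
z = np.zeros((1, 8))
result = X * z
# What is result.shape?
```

(4, 8)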